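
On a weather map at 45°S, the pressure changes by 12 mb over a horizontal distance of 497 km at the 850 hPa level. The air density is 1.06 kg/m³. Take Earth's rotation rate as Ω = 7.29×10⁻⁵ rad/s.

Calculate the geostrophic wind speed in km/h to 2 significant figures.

80 km/h

Coriolis parameter at 45°S:
f = 2Ω sin φ = 2 × 7.29×10⁻⁵ × sin 45° = 1.03×10⁻⁴ s⁻¹
Pressure gradient: |∂P/∂n| = 1200 Pa / 497000 m = 2.41×10⁻³ Pa/m
Geostrophic balance (pressure-gradient force = Coriolis force):
V_g = (1/(fρ)) |∂P/∂n| = 2.41×10⁻³ / (1.03×10⁻⁴ × 1.06) = 22.1 m/s
Converting: 22.1 m/s × 3.6 = 80 km/h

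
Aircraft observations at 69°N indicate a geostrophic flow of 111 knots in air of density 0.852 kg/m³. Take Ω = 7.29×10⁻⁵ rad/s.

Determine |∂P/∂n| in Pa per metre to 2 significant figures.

Coriolis parameter at 69°N:
f = 2Ω sin φ = 2 × 7.29×10⁻⁵ × sin 69° = 1.36×10⁻⁴ s⁻¹
Wind speed in SI: 111 knots = 57.1 m/s
Geostrophic balance rearranged: |∂P/∂n| = f ρ V_g
|∂P/∂n| = 1.36×10⁻⁴ × 0.852 × 57.1 = 6.62×10⁻³ Pa/m

6.6×10⁻³ Pa/m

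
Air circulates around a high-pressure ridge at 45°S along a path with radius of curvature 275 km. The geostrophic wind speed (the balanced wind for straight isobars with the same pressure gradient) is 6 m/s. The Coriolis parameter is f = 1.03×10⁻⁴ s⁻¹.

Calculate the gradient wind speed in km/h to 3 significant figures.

31.1 km/h

Around a high, pressure-gradient force acts outward with centrifugal, so Coriolis balances both:
fV = (1/ρ)|∂P/∂n| + V²/R  →  V² − fR·V + fR·V_g = 0
With fR = 1.03×10⁻⁴ × 275×10³ m = 28.3 m/s:
V = [fR − √((fR)² − 4 fR V_g)]/2 = [28.3 − √(28.3² − 4×28.3×6)]/2 = 8.63 m/s
Supergeostrophic (V > V_g = 6 m/s), as expected around a high.
Converting: 8.63 m/s × 3.6 = 31.1 km/h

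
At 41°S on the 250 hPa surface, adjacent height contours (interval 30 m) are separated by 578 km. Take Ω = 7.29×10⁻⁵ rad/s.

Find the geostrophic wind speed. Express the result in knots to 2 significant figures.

Coriolis parameter at 41°S:
f = 2Ω sin φ = 2 × 7.29×10⁻⁵ × sin 41° = 9.57×10⁻⁵ s⁻¹
Height gradient: |∂Z/∂n| = 30 m / 578000 m = 5.19×10⁻⁵
On a pressure surface, geostrophic balance gives V_g = (g/f)|∂Z/∂n|:
V_g = 9.81 × 5.19×10⁻⁵ / 9.57×10⁻⁵ = 5.32 m/s
Converting: 5.32 m/s × 1.944 = 10 knots

10 knots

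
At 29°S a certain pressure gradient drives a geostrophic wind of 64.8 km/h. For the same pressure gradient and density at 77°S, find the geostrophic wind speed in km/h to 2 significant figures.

32 km/h

With the same pressure gradient and density, V_g ∝ 1/f ∝ 1/sin φ.
V₂ = V₁ · sin φ₁ / sin φ₂ = 64.8 × sin 29° / sin 77°
V₂ = 64.8 × 0.4848/0.9744 = 32 km/h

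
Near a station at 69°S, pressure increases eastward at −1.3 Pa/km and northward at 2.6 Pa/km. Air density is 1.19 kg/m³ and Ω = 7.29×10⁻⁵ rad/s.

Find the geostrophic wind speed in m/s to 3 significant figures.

Coriolis parameter at 69°S:
f = 2Ω sin φ = 2 × 7.29×10⁻⁵ × sin 69° = 1.36×10⁻⁴ s⁻¹
In the Southern Hemisphere f is negative: f = −1.36×10⁻⁴ s⁻¹.
Component geostrophic relations (x east, y north):
u_g = −(1/(fρ)) ∂P/∂y,  v_g = (1/(fρ)) ∂P/∂x
u_g = −(2.6×10⁻³)/(−1.36×10⁻⁴ × 1.19) = 16.1 m/s;  v_g = (−1.3×10⁻³)/(−1.36×10⁻⁴ × 1.19) = 8.03 m/s
|V_g| = √(u_g² + v_g²) = 17.9 m/s

17.9 m/s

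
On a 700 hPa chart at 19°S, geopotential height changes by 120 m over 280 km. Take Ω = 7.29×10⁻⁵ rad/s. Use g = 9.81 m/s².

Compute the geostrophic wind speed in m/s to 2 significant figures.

89 m/s

Coriolis parameter at 19°S:
f = 2Ω sin φ = 2 × 7.29×10⁻⁵ × sin 19° = 4.75×10⁻⁵ s⁻¹
Height gradient: |∂Z/∂n| = 120 m / 280000 m = 4.29×10⁻⁴
On a pressure surface, geostrophic balance gives V_g = (g/f)|∂Z/∂n|:
V_g = 9.81 × 4.29×10⁻⁴ / 4.75×10⁻⁵ = 88.6 m/s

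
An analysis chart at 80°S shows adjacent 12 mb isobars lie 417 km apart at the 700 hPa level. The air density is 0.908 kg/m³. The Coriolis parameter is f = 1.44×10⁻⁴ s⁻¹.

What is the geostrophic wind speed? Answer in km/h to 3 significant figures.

79.2 km/h

Pressure gradient: |∂P/∂n| = 1200 Pa / 417000 m = 2.88×10⁻³ Pa/m
Geostrophic balance (pressure-gradient force = Coriolis force):
V_g = (1/(fρ)) |∂P/∂n| = 2.88×10⁻³ / (1.44×10⁻⁴ × 0.908) = 22.0 m/s
Converting: 22.0 m/s × 3.6 = 79.2 km/h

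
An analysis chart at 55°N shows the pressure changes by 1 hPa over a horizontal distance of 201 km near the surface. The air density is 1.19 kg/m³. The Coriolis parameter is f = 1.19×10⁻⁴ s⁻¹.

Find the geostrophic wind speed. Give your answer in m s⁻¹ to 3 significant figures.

Pressure gradient: |∂P/∂n| = 100 Pa / 201000 m = 4.98×10⁻⁴ Pa/m
Geostrophic balance (pressure-gradient force = Coriolis force):
V_g = (1/(fρ)) |∂P/∂n| = 4.98×10⁻⁴ / (1.19×10⁻⁴ × 1.19) = 3.51 m/s

3.51 m s⁻¹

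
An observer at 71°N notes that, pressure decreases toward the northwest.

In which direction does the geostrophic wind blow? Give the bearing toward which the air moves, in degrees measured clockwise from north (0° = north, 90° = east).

045°

The pressure-gradient force points toward the northwest (bearing 315°).
Geostrophic balance: in the Northern Hemisphere the Coriolis force deflects motion to the right, so the geostrophic wind blows 90° to the right of the pressure-gradient force (low pressure on the left).
Rotating 315° by 90° clockwise gives 045° — the wind blows toward the northeast.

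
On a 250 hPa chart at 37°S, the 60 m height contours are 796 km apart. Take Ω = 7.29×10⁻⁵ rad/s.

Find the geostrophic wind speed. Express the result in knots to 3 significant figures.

16.4 knots

Coriolis parameter at 37°S:
f = 2Ω sin φ = 2 × 7.29×10⁻⁵ × sin 37° = 8.77×10⁻⁵ s⁻¹
Height gradient: |∂Z/∂n| = 60 m / 796000 m = 7.54×10⁻⁵
On a pressure surface, geostrophic balance gives V_g = (g/f)|∂Z/∂n|:
V_g = 9.81 × 7.54×10⁻⁵ / 8.77×10⁻⁵ = 8.43 m/s
Converting: 8.43 m/s × 1.944 = 16.4 knots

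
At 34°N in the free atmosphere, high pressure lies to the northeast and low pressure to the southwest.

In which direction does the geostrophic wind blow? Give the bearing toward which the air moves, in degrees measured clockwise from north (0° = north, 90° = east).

315°

The pressure-gradient force points toward the southwest (bearing 225°).
Geostrophic balance: in the Northern Hemisphere the Coriolis force deflects motion to the right, so the geostrophic wind blows 90° to the right of the pressure-gradient force (low pressure on the left).
Rotating 225° by 90° clockwise gives 315° — the wind blows toward the northwest.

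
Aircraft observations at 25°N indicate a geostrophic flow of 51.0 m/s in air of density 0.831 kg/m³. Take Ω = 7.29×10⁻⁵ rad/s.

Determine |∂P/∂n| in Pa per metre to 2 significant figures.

Coriolis parameter at 25°N:
f = 2Ω sin φ = 2 × 7.29×10⁻⁵ × sin 25° = 6.16×10⁻⁵ s⁻¹
Geostrophic balance rearranged: |∂P/∂n| = f ρ V_g
|∂P/∂n| = 6.16×10⁻⁵ × 0.831 × 51.0 = 2.61×10⁻³ Pa/m

2.6×10⁻³ Pa/m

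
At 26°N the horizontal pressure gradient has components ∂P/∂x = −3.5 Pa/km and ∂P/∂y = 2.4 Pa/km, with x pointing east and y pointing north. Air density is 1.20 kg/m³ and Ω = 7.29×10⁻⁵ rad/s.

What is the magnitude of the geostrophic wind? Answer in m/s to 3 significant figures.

Coriolis parameter at 26°N:
f = 2Ω sin φ = 2 × 7.29×10⁻⁵ × sin 26° = 6.39×10⁻⁵ s⁻¹
Component geostrophic relations (x east, y north):
u_g = −(1/(fρ)) ∂P/∂y,  v_g = (1/(fρ)) ∂P/∂x
u_g = −(2.4×10⁻³)/(6.39×10⁻⁵ × 1.20) = −31.3 m/s;  v_g = (−3.5×10⁻³)/(6.39×10⁻⁵ × 1.20) = −45.6 m/s
|V_g| = √(u_g² + v_g²) = 55.3 m/s

55.3 m/s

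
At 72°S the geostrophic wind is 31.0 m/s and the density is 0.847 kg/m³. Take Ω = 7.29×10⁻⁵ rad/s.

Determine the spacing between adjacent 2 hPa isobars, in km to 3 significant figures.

54.9 km

Coriolis parameter at 72°S:
f = 2Ω sin φ = 2 × 7.29×10⁻⁵ × sin 72° = 1.39×10⁻⁴ s⁻¹
Geostrophic balance rearranged: |∂P/∂n| = f ρ V_g
|∂P/∂n| = 1.39×10⁻⁴ × 0.847 × 31.0 = 3.64×10⁻³ Pa/m
Isobar spacing: Δn = ΔP/|∂P/∂n| = 200 Pa / 3.64×10⁻³ Pa/m = 54931 m ≈ 54.9 km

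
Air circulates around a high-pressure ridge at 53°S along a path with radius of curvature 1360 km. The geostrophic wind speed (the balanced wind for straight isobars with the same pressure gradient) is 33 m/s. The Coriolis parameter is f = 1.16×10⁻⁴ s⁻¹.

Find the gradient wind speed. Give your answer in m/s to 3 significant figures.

Around a high, pressure-gradient force acts outward with centrifugal, so Coriolis balances both:
fV = (1/ρ)|∂P/∂n| + V²/R  →  V² − fR·V + fR·V_g = 0
With fR = 1.16×10⁻⁴ × 1360×10³ m = 158 m/s:
V = [fR − √((fR)² − 4 fR V_g)]/2 = [158 − √(158² − 4×158×33)]/2 = 47 m/s
Supergeostrophic (V > V_g = 33 m/s), as expected around a high.

47.0 m/s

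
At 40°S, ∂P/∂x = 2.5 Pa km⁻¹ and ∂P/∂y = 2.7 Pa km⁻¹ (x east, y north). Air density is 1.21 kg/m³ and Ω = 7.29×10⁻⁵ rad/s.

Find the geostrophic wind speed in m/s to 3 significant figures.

Coriolis parameter at 40°S:
f = 2Ω sin φ = 2 × 7.29×10⁻⁵ × sin 40° = 9.37×10⁻⁵ s⁻¹
In the Southern Hemisphere f is negative: f = −9.37×10⁻⁵ s⁻¹.
Component geostrophic relations (x east, y north):
u_g = −(1/(fρ)) ∂P/∂y,  v_g = (1/(fρ)) ∂P/∂x
u_g = −(2.7×10⁻³)/(−9.37×10⁻⁵ × 1.21) = 23.8 m/s;  v_g = (2.5×10⁻³)/(−9.37×10⁻⁵ × 1.21) = −22.0 m/s
|V_g| = √(u_g² + v_g²) = 32.4 m/s

32.4 m/s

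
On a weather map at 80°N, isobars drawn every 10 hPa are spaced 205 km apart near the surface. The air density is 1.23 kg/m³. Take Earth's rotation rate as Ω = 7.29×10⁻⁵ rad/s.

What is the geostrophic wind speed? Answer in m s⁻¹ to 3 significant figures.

Coriolis parameter at 80°N:
f = 2Ω sin φ = 2 × 7.29×10⁻⁵ × sin 80° = 1.44×10⁻⁴ s⁻¹
Pressure gradient: |∂P/∂n| = 1000 Pa / 205000 m = 4.88×10⁻³ Pa/m
Geostrophic balance (pressure-gradient force = Coriolis force):
V_g = (1/(fρ)) |∂P/∂n| = 4.88×10⁻³ / (1.44×10⁻⁴ × 1.23) = 27.6 m/s

27.6 m s⁻¹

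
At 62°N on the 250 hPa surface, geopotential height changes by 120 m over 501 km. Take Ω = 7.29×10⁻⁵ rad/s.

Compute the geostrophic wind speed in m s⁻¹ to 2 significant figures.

18 m s⁻¹

Coriolis parameter at 62°N:
f = 2Ω sin φ = 2 × 7.29×10⁻⁵ × sin 62° = 1.29×10⁻⁴ s⁻¹
Height gradient: |∂Z/∂n| = 120 m / 501000 m = 2.40×10⁻⁴
On a pressure surface, geostrophic balance gives V_g = (g/f)|∂Z/∂n|:
V_g = 9.81 × 2.40×10⁻⁴ / 1.29×10⁻⁴ = 18.3 m/s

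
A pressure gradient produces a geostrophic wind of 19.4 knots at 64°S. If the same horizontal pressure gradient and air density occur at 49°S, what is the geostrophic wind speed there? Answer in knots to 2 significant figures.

With the same pressure gradient and density, V_g ∝ 1/f ∝ 1/sin φ.
V₂ = V₁ · sin φ₁ / sin φ₂ = 19.4 × sin 64° / sin 49°
V₂ = 19.4 × 0.8988/0.7547 = 23 knots

23 knots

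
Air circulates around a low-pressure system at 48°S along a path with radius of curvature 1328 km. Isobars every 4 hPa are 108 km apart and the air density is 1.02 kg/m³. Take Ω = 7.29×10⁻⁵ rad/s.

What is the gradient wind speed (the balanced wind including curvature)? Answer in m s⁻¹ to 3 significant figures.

Coriolis parameter at 48°S:
f = 2Ω sin φ = 2 × 7.29×10⁻⁵ × sin 48° = 1.08×10⁻⁴ s⁻¹
Pressure gradient: |∂P/∂n| = 400 Pa / 108000 m = 3.70×10⁻³ Pa/m
Geostrophic speed: V_g = |∂P/∂n|/(fρ) = 3.70×10⁻³/(1.08×10⁻⁴ × 1.02) = 33.5 m/s
Around a low, centrifugal force acts outward with Coriolis, so pressure-gradient force balances both:
(1/ρ)|∂P/∂n| = fV + V²/R  →  V² + fR·V − fR·V_g = 0
With fR = 1.08×10⁻⁴ × 1328×10³ m = 144 m/s:
V = [−fR + √((fR)² + 4 fR V_g)]/2 = [−144 + √(144² + 4×144×33.5)]/2 = 28 m/s
Subgeostrophic (V < V_g = 33.5 m/s), as expected around a low.

28.0 m s⁻¹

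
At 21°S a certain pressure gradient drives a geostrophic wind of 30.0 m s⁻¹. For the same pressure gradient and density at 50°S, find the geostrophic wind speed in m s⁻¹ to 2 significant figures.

14 m s⁻¹

With the same pressure gradient and density, V_g ∝ 1/f ∝ 1/sin φ.
V₂ = V₁ · sin φ₁ / sin φ₂ = 30.0 × sin 21° / sin 50°
V₂ = 30.0 × 0.3584/0.7660 = 14 m s⁻¹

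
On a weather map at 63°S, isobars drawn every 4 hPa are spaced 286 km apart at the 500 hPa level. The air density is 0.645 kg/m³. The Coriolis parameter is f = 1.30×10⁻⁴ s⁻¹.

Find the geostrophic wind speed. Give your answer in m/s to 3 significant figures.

16.7 m/s

Pressure gradient: |∂P/∂n| = 400 Pa / 286000 m = 1.40×10⁻³ Pa/m
Geostrophic balance (pressure-gradient force = Coriolis force):
V_g = (1/(fρ)) |∂P/∂n| = 1.40×10⁻³ / (1.30×10⁻⁴ × 0.645) = 16.7 m/s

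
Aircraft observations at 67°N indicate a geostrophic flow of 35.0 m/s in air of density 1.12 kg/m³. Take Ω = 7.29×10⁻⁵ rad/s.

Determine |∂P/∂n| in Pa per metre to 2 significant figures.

5.3×10⁻³ Pa/m

Coriolis parameter at 67°N:
f = 2Ω sin φ = 2 × 7.29×10⁻⁵ × sin 67° = 1.34×10⁻⁴ s⁻¹
Geostrophic balance rearranged: |∂P/∂n| = f ρ V_g
|∂P/∂n| = 1.34×10⁻⁴ × 1.12 × 35.0 = 5.26×10⁻³ Pa/m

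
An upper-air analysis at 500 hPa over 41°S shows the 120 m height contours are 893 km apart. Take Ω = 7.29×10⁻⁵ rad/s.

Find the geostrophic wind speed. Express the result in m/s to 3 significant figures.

13.8 m/s

Coriolis parameter at 41°S:
f = 2Ω sin φ = 2 × 7.29×10⁻⁵ × sin 41° = 9.57×10⁻⁵ s⁻¹
Height gradient: |∂Z/∂n| = 120 m / 893000 m = 1.34×10⁻⁴
On a pressure surface, geostrophic balance gives V_g = (g/f)|∂Z/∂n|:
V_g = 9.81 × 1.34×10⁻⁴ / 9.57×10⁻⁵ = 13.8 m/s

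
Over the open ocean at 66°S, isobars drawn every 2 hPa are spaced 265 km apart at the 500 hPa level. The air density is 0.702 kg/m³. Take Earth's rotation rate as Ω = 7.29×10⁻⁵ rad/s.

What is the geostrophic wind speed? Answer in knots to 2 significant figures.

16 knots

Coriolis parameter at 66°S:
f = 2Ω sin φ = 2 × 7.29×10⁻⁵ × sin 66° = 1.33×10⁻⁴ s⁻¹
Pressure gradient: |∂P/∂n| = 200 Pa / 265000 m = 7.55×10⁻⁴ Pa/m
Geostrophic balance (pressure-gradient force = Coriolis force):
V_g = (1/(fρ)) |∂P/∂n| = 7.55×10⁻⁴ / (1.33×10⁻⁴ × 0.702) = 8.07 m/s
Converting: 8.07 m/s × 1.944 = 16 knots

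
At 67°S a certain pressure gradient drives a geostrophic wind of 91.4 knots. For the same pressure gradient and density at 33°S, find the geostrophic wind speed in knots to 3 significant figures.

154 knots

With the same pressure gradient and density, V_g ∝ 1/f ∝ 1/sin φ.
V₂ = V₁ · sin φ₁ / sin φ₂ = 91.4 × sin 67° / sin 33°
V₂ = 91.4 × 0.9205/0.5446 = 154 knots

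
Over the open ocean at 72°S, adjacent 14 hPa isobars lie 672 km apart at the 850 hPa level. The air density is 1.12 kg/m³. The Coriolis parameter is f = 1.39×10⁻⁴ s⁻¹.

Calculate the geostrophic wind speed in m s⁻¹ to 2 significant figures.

13 m s⁻¹

Pressure gradient: |∂P/∂n| = 1400 Pa / 672000 m = 2.08×10⁻³ Pa/m
Geostrophic balance (pressure-gradient force = Coriolis force):
V_g = (1/(fρ)) |∂P/∂n| = 2.08×10⁻³ / (1.39×10⁻⁴ × 1.12) = 13.4 m/s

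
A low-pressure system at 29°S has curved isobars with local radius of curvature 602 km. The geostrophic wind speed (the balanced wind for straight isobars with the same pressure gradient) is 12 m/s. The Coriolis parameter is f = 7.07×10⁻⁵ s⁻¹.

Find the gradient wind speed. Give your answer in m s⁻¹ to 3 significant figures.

Around a low, centrifugal force acts outward with Coriolis, so pressure-gradient force balances both:
(1/ρ)|∂P/∂n| = fV + V²/R  →  V² + fR·V − fR·V_g = 0
With fR = 7.07×10⁻⁵ × 602×10³ m = 42.6 m/s:
V = [−fR + √((fR)² + 4 fR V_g)]/2 = [−42.6 + √(42.6² + 4×42.6×12)]/2 = 9.76 m/s
Subgeostrophic (V < V_g = 12 m/s), as expected around a low.

9.76 m s⁻¹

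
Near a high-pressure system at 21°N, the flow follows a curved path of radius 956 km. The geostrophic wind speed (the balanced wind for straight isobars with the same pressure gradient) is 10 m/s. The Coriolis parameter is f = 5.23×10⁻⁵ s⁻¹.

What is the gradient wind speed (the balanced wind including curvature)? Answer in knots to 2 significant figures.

Around a high, pressure-gradient force acts outward with centrifugal, so Coriolis balances both:
fV = (1/ρ)|∂P/∂n| + V²/R  →  V² − fR·V + fR·V_g = 0
With fR = 5.23×10⁻⁵ × 956×10³ m = 50.0 m/s:
V = [fR − √((fR)² − 4 fR V_g)]/2 = [50.0 − √(50.0² − 4×50.0×10)]/2 = 13.8 m/s
Supergeostrophic (V > V_g = 10 m/s), as expected around a high.
Converting: 13.8 m/s × 1.944 = 27 knots

27 knots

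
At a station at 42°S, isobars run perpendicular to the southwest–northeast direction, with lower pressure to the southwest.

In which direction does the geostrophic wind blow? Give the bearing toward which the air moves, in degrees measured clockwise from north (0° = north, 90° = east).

135°

The pressure-gradient force points toward the southwest (bearing 225°).
Geostrophic balance: in the Southern Hemisphere the Coriolis force deflects motion to the left, so the geostrophic wind blows 90° to the left of the pressure-gradient force (low pressure on the right).
Rotating 225° by 90° counterclockwise gives 135° — the wind blows toward the southeast.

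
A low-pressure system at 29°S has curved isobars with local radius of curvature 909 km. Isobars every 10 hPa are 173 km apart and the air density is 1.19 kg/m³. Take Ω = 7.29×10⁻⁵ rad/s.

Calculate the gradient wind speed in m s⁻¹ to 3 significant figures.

41.7 m s⁻¹

Coriolis parameter at 29°S:
f = 2Ω sin φ = 2 × 7.29×10⁻⁵ × sin 29° = 7.07×10⁻⁵ s⁻¹
Pressure gradient: |∂P/∂n| = 1000 Pa / 173000 m = 5.78×10⁻³ Pa/m
Geostrophic speed: V_g = |∂P/∂n|/(fρ) = 5.78×10⁻³/(7.07×10⁻⁵ × 1.19) = 68.7 m/s
Around a low, centrifugal force acts outward with Coriolis, so pressure-gradient force balances both:
(1/ρ)|∂P/∂n| = fV + V²/R  →  V² + fR·V − fR·V_g = 0
With fR = 7.07×10⁻⁵ × 909×10³ m = 64.3 m/s:
V = [−fR + √((fR)² + 4 fR V_g)]/2 = [−64.3 + √(64.3² + 4×64.3×68.7)]/2 = 41.7 m/s
Subgeostrophic (V < V_g = 68.7 m/s), as expected around a low.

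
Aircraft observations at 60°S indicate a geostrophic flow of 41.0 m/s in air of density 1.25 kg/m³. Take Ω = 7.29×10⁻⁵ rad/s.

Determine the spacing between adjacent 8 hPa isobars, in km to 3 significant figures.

124 km

Coriolis parameter at 60°S:
f = 2Ω sin φ = 2 × 7.29×10⁻⁵ × sin 60° = 1.26×10⁻⁴ s⁻¹
Geostrophic balance rearranged: |∂P/∂n| = f ρ V_g
|∂P/∂n| = 1.26×10⁻⁴ × 1.25 × 41.0 = 6.47×10⁻³ Pa/m
Isobar spacing: Δn = ΔP/|∂P/∂n| = 800 Pa / 6.47×10⁻³ Pa/m = 123625 m ≈ 124 km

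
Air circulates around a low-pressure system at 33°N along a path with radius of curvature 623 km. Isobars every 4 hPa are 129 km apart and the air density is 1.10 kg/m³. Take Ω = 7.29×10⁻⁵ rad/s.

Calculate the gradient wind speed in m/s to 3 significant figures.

23.9 m/s

Coriolis parameter at 33°N:
f = 2Ω sin φ = 2 × 7.29×10⁻⁵ × sin 33° = 7.94×10⁻⁵ s⁻¹
Pressure gradient: |∂P/∂n| = 400 Pa / 129000 m = 3.10×10⁻³ Pa/m
Geostrophic speed: V_g = |∂P/∂n|/(fρ) = 3.10×10⁻³/(7.94×10⁻⁵ × 1.10) = 35.5 m/s
Around a low, centrifugal force acts outward with Coriolis, so pressure-gradient force balances both:
(1/ρ)|∂P/∂n| = fV + V²/R  →  V² + fR·V − fR·V_g = 0
With fR = 7.94×10⁻⁵ × 623×10³ m = 49.5 m/s:
V = [−fR + √((fR)² + 4 fR V_g)]/2 = [−49.5 + √(49.5² + 4×49.5×35.5)]/2 = 23.9 m/s
Subgeostrophic (V < V_g = 35.5 m/s), as expected around a low.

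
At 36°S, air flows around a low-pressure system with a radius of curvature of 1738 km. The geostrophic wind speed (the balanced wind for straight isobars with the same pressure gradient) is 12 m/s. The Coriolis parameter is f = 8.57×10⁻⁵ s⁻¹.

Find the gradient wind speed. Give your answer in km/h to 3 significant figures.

Around a low, centrifugal force acts outward with Coriolis, so pressure-gradient force balances both:
(1/ρ)|∂P/∂n| = fV + V²/R  →  V² + fR·V − fR·V_g = 0
With fR = 8.57×10⁻⁵ × 1738×10³ m = 149 m/s:
V = [−fR + √((fR)² + 4 fR V_g)]/2 = [−149 + √(149² + 4×149×12)]/2 = 11.2 m/s
Subgeostrophic (V < V_g = 12 m/s), as expected around a low.
Converting: 11.2 m/s × 3.6 = 40.2 km/h

40.2 km/h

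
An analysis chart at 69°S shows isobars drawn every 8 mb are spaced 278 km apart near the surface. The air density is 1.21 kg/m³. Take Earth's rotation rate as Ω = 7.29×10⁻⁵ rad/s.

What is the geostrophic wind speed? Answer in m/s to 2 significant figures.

Coriolis parameter at 69°S:
f = 2Ω sin φ = 2 × 7.29×10⁻⁵ × sin 69° = 1.36×10⁻⁴ s⁻¹
Pressure gradient: |∂P/∂n| = 800 Pa / 278000 m = 2.88×10⁻³ Pa/m
Geostrophic balance (pressure-gradient force = Coriolis force):
V_g = (1/(fρ)) |∂P/∂n| = 2.88×10⁻³ / (1.36×10⁻⁴ × 1.21) = 17.5 m/s

17 m/s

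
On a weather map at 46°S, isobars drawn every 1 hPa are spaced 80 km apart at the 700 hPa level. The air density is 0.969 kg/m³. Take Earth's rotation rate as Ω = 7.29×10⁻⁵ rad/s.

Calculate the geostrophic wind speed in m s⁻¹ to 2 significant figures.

12 m s⁻¹

Coriolis parameter at 46°S:
f = 2Ω sin φ = 2 × 7.29×10⁻⁵ × sin 46° = 1.05×10⁻⁴ s⁻¹
Pressure gradient: |∂P/∂n| = 100 Pa / 80000 m = 1.25×10⁻³ Pa/m
Geostrophic balance (pressure-gradient force = Coriolis force):
V_g = (1/(fρ)) |∂P/∂n| = 1.25×10⁻³ / (1.05×10⁻⁴ × 0.969) = 12.3 m/s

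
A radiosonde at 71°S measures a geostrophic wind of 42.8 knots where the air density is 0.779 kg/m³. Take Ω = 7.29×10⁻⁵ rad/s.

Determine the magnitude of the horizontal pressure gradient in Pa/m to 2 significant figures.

2.4×10⁻³ Pa/m

Coriolis parameter at 71°S:
f = 2Ω sin φ = 2 × 7.29×10⁻⁵ × sin 71° = 1.38×10⁻⁴ s⁻¹
Wind speed in SI: 42.8 knots = 22.0 m/s
Geostrophic balance rearranged: |∂P/∂n| = f ρ V_g
|∂P/∂n| = 1.38×10⁻⁴ × 0.779 × 22.0 = 2.36×10⁻³ Pa/m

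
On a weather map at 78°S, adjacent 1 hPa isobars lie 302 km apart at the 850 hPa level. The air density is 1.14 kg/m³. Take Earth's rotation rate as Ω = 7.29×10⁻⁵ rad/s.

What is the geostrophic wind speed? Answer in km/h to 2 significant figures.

7.3 km/h

Coriolis parameter at 78°S:
f = 2Ω sin φ = 2 × 7.29×10⁻⁵ × sin 78° = 1.43×10⁻⁴ s⁻¹
Pressure gradient: |∂P/∂n| = 100 Pa / 302000 m = 3.31×10⁻⁴ Pa/m
Geostrophic balance (pressure-gradient force = Coriolis force):
V_g = (1/(fρ)) |∂P/∂n| = 3.31×10⁻⁴ / (1.43×10⁻⁴ × 1.14) = 2.04 m/s
Converting: 2.04 m/s × 3.6 = 7.3 km/h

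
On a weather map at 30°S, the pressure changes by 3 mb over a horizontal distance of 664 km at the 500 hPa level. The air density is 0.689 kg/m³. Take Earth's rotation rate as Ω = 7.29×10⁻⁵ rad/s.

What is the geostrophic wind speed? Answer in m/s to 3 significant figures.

9.00 m/s

Coriolis parameter at 30°S:
f = 2Ω sin φ = 2 × 7.29×10⁻⁵ × sin 30° = 7.29×10⁻⁵ s⁻¹
Pressure gradient: |∂P/∂n| = 300 Pa / 664000 m = 4.52×10⁻⁴ Pa/m
Geostrophic balance (pressure-gradient force = Coriolis force):
V_g = (1/(fρ)) |∂P/∂n| = 4.52×10⁻⁴ / (7.29×10⁻⁵ × 0.689) = 9.00 m/s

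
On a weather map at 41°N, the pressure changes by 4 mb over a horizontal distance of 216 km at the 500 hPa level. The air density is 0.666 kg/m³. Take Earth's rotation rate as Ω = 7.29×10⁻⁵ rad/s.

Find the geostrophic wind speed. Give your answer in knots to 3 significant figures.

56.5 knots

Coriolis parameter at 41°N:
f = 2Ω sin φ = 2 × 7.29×10⁻⁵ × sin 41° = 9.57×10⁻⁵ s⁻¹
Pressure gradient: |∂P/∂n| = 400 Pa / 216000 m = 1.85×10⁻³ Pa/m
Geostrophic balance (pressure-gradient force = Coriolis force):
V_g = (1/(fρ)) |∂P/∂n| = 1.85×10⁻³ / (9.57×10⁻⁵ × 0.666) = 29.1 m/s
Converting: 29.1 m/s × 1.944 = 56.5 knots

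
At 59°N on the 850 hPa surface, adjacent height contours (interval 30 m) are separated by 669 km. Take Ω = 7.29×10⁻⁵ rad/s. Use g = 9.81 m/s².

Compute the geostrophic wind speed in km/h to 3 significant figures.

Coriolis parameter at 59°N:
f = 2Ω sin φ = 2 × 7.29×10⁻⁵ × sin 59° = 1.25×10⁻⁴ s⁻¹
Height gradient: |∂Z/∂n| = 30 m / 669000 m = 4.48×10⁻⁵
On a pressure surface, geostrophic balance gives V_g = (g/f)|∂Z/∂n|:
V_g = 9.81 × 4.48×10⁻⁵ / 1.25×10⁻⁴ = 3.52 m/s
Converting: 3.52 m/s × 3.6 = 12.7 km/h

12.7 km/h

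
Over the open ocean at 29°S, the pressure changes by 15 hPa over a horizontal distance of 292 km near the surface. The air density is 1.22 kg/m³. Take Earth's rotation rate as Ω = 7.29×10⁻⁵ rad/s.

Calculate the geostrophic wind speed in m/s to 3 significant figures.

Coriolis parameter at 29°S:
f = 2Ω sin φ = 2 × 7.29×10⁻⁵ × sin 29° = 7.07×10⁻⁵ s⁻¹
Pressure gradient: |∂P/∂n| = 1500 Pa / 292000 m = 5.14×10⁻³ Pa/m
Geostrophic balance (pressure-gradient force = Coriolis force):
V_g = (1/(fρ)) |∂P/∂n| = 5.14×10⁻³ / (7.07×10⁻⁵ × 1.22) = 59.6 m/s

59.6 m/s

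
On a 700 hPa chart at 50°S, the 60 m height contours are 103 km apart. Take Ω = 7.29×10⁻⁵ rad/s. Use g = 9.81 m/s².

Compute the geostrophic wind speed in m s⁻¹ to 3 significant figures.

Coriolis parameter at 50°S:
f = 2Ω sin φ = 2 × 7.29×10⁻⁵ × sin 50° = 1.12×10⁻⁴ s⁻¹
Height gradient: |∂Z/∂n| = 60 m / 103000 m = 5.83×10⁻⁴
On a pressure surface, geostrophic balance gives V_g = (g/f)|∂Z/∂n|:
V_g = 9.81 × 5.83×10⁻⁴ / 1.12×10⁻⁴ = 51.2 m/s

51.2 m s⁻¹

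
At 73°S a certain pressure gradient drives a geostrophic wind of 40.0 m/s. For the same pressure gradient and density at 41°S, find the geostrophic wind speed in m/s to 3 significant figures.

With the same pressure gradient and density, V_g ∝ 1/f ∝ 1/sin φ.
V₂ = V₁ · sin φ₁ / sin φ₂ = 40.0 × sin 73° / sin 41°
V₂ = 40.0 × 0.9563/0.6561 = 58.3 m/s

58.3 m/s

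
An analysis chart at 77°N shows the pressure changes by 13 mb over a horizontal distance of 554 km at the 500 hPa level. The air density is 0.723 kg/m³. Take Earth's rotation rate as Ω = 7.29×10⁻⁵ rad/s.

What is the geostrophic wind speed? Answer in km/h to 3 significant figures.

Coriolis parameter at 77°N:
f = 2Ω sin φ = 2 × 7.29×10⁻⁵ × sin 77° = 1.42×10⁻⁴ s⁻¹
Pressure gradient: |∂P/∂n| = 1300 Pa / 554000 m = 2.35×10⁻³ Pa/m
Geostrophic balance (pressure-gradient force = Coriolis force):
V_g = (1/(fρ)) |∂P/∂n| = 2.35×10⁻³ / (1.42×10⁻⁴ × 0.723) = 22.8 m/s
Converting: 22.8 m/s × 3.6 = 82.2 km/h

82.2 km/h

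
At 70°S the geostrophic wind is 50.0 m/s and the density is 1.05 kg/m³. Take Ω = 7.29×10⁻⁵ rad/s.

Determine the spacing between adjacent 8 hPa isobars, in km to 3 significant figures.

111 km

Coriolis parameter at 70°S:
f = 2Ω sin φ = 2 × 7.29×10⁻⁵ × sin 70° = 1.37×10⁻⁴ s⁻¹
Geostrophic balance rearranged: |∂P/∂n| = f ρ V_g
|∂P/∂n| = 1.37×10⁻⁴ × 1.05 × 50.0 = 7.19×10⁻³ Pa/m
Isobar spacing: Δn = ΔP/|∂P/∂n| = 800 Pa / 7.19×10⁻³ Pa/m = 111221 m ≈ 111 km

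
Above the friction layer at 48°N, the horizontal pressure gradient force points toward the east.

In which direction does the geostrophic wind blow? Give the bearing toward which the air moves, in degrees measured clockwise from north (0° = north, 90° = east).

180°

The pressure-gradient force points toward the east (bearing 090°).
Geostrophic balance: in the Northern Hemisphere the Coriolis force deflects motion to the right, so the geostrophic wind blows 90° to the right of the pressure-gradient force (low pressure on the left).
Rotating 090° by 90° clockwise gives 180° — the wind blows toward the south.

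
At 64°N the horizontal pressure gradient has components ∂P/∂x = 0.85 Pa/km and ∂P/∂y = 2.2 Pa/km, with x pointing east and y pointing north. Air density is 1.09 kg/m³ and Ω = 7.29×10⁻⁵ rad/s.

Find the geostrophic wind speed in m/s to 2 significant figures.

Coriolis parameter at 64°N:
f = 2Ω sin φ = 2 × 7.29×10⁻⁵ × sin 64° = 1.31×10⁻⁴ s⁻¹
Component geostrophic relations (x east, y north):
u_g = −(1/(fρ)) ∂P/∂y,  v_g = (1/(fρ)) ∂P/∂x
u_g = −(2.2×10⁻³)/(1.31×10⁻⁴ × 1.09) = −15.4 m/s;  v_g = (0.85×10⁻³)/(1.31×10⁻⁴ × 1.09) = 5.95 m/s
|V_g| = √(u_g² + v_g²) = 16.5 m/s

17 m/s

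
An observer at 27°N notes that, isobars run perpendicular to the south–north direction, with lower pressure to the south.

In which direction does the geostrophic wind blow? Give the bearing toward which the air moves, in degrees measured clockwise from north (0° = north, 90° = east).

270°

The pressure-gradient force points toward the south (bearing 180°).
Geostrophic balance: in the Northern Hemisphere the Coriolis force deflects motion to the right, so the geostrophic wind blows 90° to the right of the pressure-gradient force (low pressure on the left).
Rotating 180° by 90° clockwise gives 270° — the wind blows toward the west.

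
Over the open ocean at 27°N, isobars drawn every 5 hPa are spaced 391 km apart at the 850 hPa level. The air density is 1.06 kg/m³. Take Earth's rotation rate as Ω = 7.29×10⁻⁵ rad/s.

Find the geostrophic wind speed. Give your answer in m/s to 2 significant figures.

18 m/s

Coriolis parameter at 27°N:
f = 2Ω sin φ = 2 × 7.29×10⁻⁵ × sin 27° = 6.62×10⁻⁵ s⁻¹
Pressure gradient: |∂P/∂n| = 500 Pa / 391000 m = 1.28×10⁻³ Pa/m
Geostrophic balance (pressure-gradient force = Coriolis force):
V_g = (1/(fρ)) |∂P/∂n| = 1.28×10⁻³ / (6.62×10⁻⁵ × 1.06) = 18.2 m/s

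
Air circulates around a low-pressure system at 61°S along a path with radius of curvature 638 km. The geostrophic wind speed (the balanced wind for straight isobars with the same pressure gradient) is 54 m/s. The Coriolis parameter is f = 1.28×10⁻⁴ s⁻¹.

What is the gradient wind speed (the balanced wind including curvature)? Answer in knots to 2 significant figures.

Around a low, centrifugal force acts outward with Coriolis, so pressure-gradient force balances both:
(1/ρ)|∂P/∂n| = fV + V²/R  →  V² + fR·V − fR·V_g = 0
With fR = 1.28×10⁻⁴ × 638×10³ m = 81.7 m/s:
V = [−fR + √((fR)² + 4 fR V_g)]/2 = [−81.7 + √(81.7² + 4×81.7×54)]/2 = 37.1 m/s
Subgeostrophic (V < V_g = 54 m/s), as expected around a low.
Converting: 37.1 m/s × 1.944 = 72 knots

72 knots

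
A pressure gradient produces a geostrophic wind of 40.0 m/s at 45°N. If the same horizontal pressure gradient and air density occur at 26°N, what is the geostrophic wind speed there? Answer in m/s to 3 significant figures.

With the same pressure gradient and density, V_g ∝ 1/f ∝ 1/sin φ.
V₂ = V₁ · sin φ₁ / sin φ₂ = 40.0 × sin 45° / sin 26°
V₂ = 40.0 × 0.7071/0.4384 = 64.5 m/s

64.5 m/s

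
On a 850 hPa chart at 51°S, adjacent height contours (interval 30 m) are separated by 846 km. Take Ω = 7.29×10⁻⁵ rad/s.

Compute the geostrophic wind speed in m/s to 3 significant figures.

3.07 m/s

Coriolis parameter at 51°S:
f = 2Ω sin φ = 2 × 7.29×10⁻⁵ × sin 51° = 1.13×10⁻⁴ s⁻¹
Height gradient: |∂Z/∂n| = 30 m / 846000 m = 3.55×10⁻⁵
On a pressure surface, geostrophic balance gives V_g = (g/f)|∂Z/∂n|:
V_g = 9.81 × 3.55×10⁻⁵ / 1.13×10⁻⁴ = 3.07 m/s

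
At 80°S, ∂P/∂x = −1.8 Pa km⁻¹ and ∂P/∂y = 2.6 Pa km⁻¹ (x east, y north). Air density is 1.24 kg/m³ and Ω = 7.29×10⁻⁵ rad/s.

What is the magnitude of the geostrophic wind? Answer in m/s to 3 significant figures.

Coriolis parameter at 80°S:
f = 2Ω sin φ = 2 × 7.29×10⁻⁵ × sin 80° = 1.44×10⁻⁴ s⁻¹
In the Southern Hemisphere f is negative: f = −1.44×10⁻⁴ s⁻¹.
Component geostrophic relations (x east, y north):
u_g = −(1/(fρ)) ∂P/∂y,  v_g = (1/(fρ)) ∂P/∂x
u_g = −(2.6×10⁻³)/(−1.44×10⁻⁴ × 1.24) = 14.6 m/s;  v_g = (−1.8×10⁻³)/(−1.44×10⁻⁴ × 1.24) = 10.1 m/s
|V_g| = √(u_g² + v_g²) = 17.8 m/s

17.8 m/s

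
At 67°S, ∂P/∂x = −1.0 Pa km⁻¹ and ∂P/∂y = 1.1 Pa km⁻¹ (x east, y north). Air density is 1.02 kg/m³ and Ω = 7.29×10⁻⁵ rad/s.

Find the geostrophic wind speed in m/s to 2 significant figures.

11 m/s

Coriolis parameter at 67°S:
f = 2Ω sin φ = 2 × 7.29×10⁻⁵ × sin 67° = 1.34×10⁻⁴ s⁻¹
In the Southern Hemisphere f is negative: f = −1.34×10⁻⁴ s⁻¹.
Component geostrophic relations (x east, y north):
u_g = −(1/(fρ)) ∂P/∂y,  v_g = (1/(fρ)) ∂P/∂x
u_g = −(1.1×10⁻³)/(−1.34×10⁻⁴ × 1.02) = 8.04 m/s;  v_g = (−1.0×10⁻³)/(−1.34×10⁻⁴ × 1.02) = 7.30 m/s
|V_g| = √(u_g² + v_g²) = 10.9 m/s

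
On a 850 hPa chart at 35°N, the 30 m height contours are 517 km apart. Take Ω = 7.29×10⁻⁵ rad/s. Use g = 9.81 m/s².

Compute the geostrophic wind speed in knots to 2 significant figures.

Coriolis parameter at 35°N:
f = 2Ω sin φ = 2 × 7.29×10⁻⁵ × sin 35° = 8.36×10⁻⁵ s⁻¹
Height gradient: |∂Z/∂n| = 30 m / 517000 m = 5.80×10⁻⁵
On a pressure surface, geostrophic balance gives V_g = (g/f)|∂Z/∂n|:
V_g = 9.81 × 5.80×10⁻⁵ / 8.36×10⁻⁵ = 6.81 m/s
Converting: 6.81 m/s × 1.944 = 13 knots

13 knots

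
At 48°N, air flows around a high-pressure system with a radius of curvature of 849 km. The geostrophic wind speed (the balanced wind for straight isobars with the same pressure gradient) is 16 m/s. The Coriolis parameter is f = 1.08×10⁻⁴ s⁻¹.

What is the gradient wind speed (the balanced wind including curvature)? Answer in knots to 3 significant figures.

Around a high, pressure-gradient force acts outward with centrifugal, so Coriolis balances both:
fV = (1/ρ)|∂P/∂n| + V²/R  →  V² − fR·V + fR·V_g = 0
With fR = 1.08×10⁻⁴ × 849×10³ m = 91.7 m/s:
V = [fR − √((fR)² − 4 fR V_g)]/2 = [91.7 − √(91.7² − 4×91.7×16)]/2 = 20.7 m/s
Supergeostrophic (V > V_g = 16 m/s), as expected around a high.
Converting: 20.7 m/s × 1.944 = 40.1 knots

40.1 knots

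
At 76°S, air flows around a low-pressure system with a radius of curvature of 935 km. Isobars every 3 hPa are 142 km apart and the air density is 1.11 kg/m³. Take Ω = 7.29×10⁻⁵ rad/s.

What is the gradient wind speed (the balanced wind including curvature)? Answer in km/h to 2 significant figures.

Coriolis parameter at 76°S:
f = 2Ω sin φ = 2 × 7.29×10⁻⁵ × sin 76° = 1.41×10⁻⁴ s⁻¹
Pressure gradient: |∂P/∂n| = 300 Pa / 142000 m = 2.11×10⁻³ Pa/m
Geostrophic speed: V_g = |∂P/∂n|/(fρ) = 2.11×10⁻³/(1.41×10⁻⁴ × 1.11) = 13.5 m/s
Around a low, centrifugal force acts outward with Coriolis, so pressure-gradient force balances both:
(1/ρ)|∂P/∂n| = fV + V²/R  →  V² + fR·V − fR·V_g = 0
With fR = 1.41×10⁻⁴ × 935×10³ m = 132 m/s:
V = [−fR + √((fR)² + 4 fR V_g)]/2 = [−132 + √(132² + 4×132×13.5)]/2 = 12.3 m/s
Subgeostrophic (V < V_g = 13.5 m/s), as expected around a low.
Converting: 12.3 m/s × 3.6 = 44 km/h

44 km/h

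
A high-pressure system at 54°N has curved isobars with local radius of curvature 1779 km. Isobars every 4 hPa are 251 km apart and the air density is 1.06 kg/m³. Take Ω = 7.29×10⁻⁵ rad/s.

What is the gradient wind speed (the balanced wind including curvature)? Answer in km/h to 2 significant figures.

49 km/h

Coriolis parameter at 54°N:
f = 2Ω sin φ = 2 × 7.29×10⁻⁵ × sin 54° = 1.18×10⁻⁴ s⁻¹
Pressure gradient: |∂P/∂n| = 400 Pa / 251000 m = 1.59×10⁻³ Pa/m
Geostrophic speed: V_g = |∂P/∂n|/(fρ) = 1.59×10⁻³/(1.18×10⁻⁴ × 1.06) = 12.7 m/s
Around a high, pressure-gradient force acts outward with centrifugal, so Coriolis balances both:
fV = (1/ρ)|∂P/∂n| + V²/R  →  V² − fR·V + fR·V_g = 0
With fR = 1.18×10⁻⁴ × 1779×10³ m = 210 m/s:
V = [fR − √((fR)² − 4 fR V_g)]/2 = [210 − √(210² − 4×210×12.7)]/2 = 13.6 m/s
Supergeostrophic (V > V_g = 12.7 m/s), as expected around a high.
Converting: 13.6 m/s × 3.6 = 49 km/h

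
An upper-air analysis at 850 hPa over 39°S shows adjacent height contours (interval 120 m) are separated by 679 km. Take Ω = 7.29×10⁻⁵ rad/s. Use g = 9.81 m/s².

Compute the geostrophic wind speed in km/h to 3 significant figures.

68.0 km/h

Coriolis parameter at 39°S:
f = 2Ω sin φ = 2 × 7.29×10⁻⁵ × sin 39° = 9.18×10⁻⁵ s⁻¹
Height gradient: |∂Z/∂n| = 120 m / 679000 m = 1.77×10⁻⁴
On a pressure surface, geostrophic balance gives V_g = (g/f)|∂Z/∂n|:
V_g = 9.81 × 1.77×10⁻⁴ / 9.18×10⁻⁵ = 18.9 m/s
Converting: 18.9 m/s × 3.6 = 68.0 km/h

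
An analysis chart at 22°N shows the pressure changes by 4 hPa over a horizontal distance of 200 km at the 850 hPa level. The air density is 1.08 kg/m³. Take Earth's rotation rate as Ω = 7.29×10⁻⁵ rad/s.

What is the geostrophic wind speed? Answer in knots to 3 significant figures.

Coriolis parameter at 22°N:
f = 2Ω sin φ = 2 × 7.29×10⁻⁵ × sin 22° = 5.46×10⁻⁵ s⁻¹
Pressure gradient: |∂P/∂n| = 400 Pa / 200000 m = 2.00×10⁻³ Pa/m
Geostrophic balance (pressure-gradient force = Coriolis force):
V_g = (1/(fρ)) |∂P/∂n| = 2.00×10⁻³ / (5.46×10⁻⁵ × 1.08) = 33.9 m/s
Converting: 33.9 m/s × 1.944 = 65.9 knots

65.9 knots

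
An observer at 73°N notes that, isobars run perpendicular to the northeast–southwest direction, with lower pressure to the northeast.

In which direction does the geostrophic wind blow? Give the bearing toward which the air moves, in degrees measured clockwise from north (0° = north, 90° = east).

135°

The pressure-gradient force points toward the northeast (bearing 045°).
Geostrophic balance: in the Northern Hemisphere the Coriolis force deflects motion to the right, so the geostrophic wind blows 90° to the right of the pressure-gradient force (low pressure on the left).
Rotating 045° by 90° clockwise gives 135° — the wind blows toward the southeast.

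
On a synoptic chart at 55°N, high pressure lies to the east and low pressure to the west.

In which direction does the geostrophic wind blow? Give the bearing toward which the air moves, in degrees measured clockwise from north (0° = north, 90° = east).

The pressure-gradient force points toward the west (bearing 270°).
Geostrophic balance: in the Northern Hemisphere the Coriolis force deflects motion to the right, so the geostrophic wind blows 90° to the right of the pressure-gradient force (low pressure on the left).
Rotating 270° by 90° clockwise gives 000° — the wind blows toward the north.

000°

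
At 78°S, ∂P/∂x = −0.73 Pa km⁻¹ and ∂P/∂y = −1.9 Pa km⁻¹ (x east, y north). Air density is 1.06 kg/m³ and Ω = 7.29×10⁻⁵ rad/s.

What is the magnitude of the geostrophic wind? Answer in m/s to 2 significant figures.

13 m/s

Coriolis parameter at 78°S:
f = 2Ω sin φ = 2 × 7.29×10⁻⁵ × sin 78° = 1.43×10⁻⁴ s⁻¹
In the Southern Hemisphere f is negative: f = −1.43×10⁻⁴ s⁻¹.
Component geostrophic relations (x east, y north):
u_g = −(1/(fρ)) ∂P/∂y,  v_g = (1/(fρ)) ∂P/∂x
u_g = −(−1.9×10⁻³)/(−1.43×10⁻⁴ × 1.06) = −12.6 m/s;  v_g = (−0.73×10⁻³)/(−1.43×10⁻⁴ × 1.06) = 4.83 m/s
|V_g| = √(u_g² + v_g²) = 13.5 m/s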